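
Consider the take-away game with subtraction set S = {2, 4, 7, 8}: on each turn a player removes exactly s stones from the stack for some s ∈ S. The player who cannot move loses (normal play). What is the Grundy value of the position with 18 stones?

3

G(0) = 0
G(1) = mex{} = 0
G(2) = mex{0} = 1
G(3) = mex{0} = 1
G(4) = mex{1,0} = 2
G(5) = mex{1,0} = 2
G(6) = mex{2,1} = 0
G(7) = mex{2,1,0} = 3
G(8) = mex{0,2,0,0} = 1
G(9) = mex{3,2,1,0} = 4
G(10) = mex{1,0,1,1} = 2
G(11) = mex{4,3,2,1} = 0
G(12) = mex{2,1,2,2} = 0
G(13) = mex{0,4,0,2} = 1
G(14) = mex{0,2,3,0} = 1
G(15) = mex{1,0,1,3} = 2
G(16) = mex{1,0,4,1} = 2
G(17) = mex{2,1,2,4} = 0
G(18) = mex{2,1,0,2} = 3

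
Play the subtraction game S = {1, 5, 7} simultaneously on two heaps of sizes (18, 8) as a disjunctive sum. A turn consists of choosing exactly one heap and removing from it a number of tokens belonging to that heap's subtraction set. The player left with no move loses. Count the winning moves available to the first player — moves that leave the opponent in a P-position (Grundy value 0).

0

All heaps use S = {1, 5, 7}:
G(0) = 0
G(1) = mex{0} = 1
G(2) = mex{1} = 0
G(3) = mex{0} = 1
G(4) = mex{1} = 0
G(5) = mex{0,0} = 1
G(6) = mex{1,1} = 0
G(7) = mex{0,0,0} = 1
G(8) = mex{1,1,1} = 0
G(9) = mex{0,0,0} = 1
G(10) = mex{1,1,1} = 0
G(11) = mex{0,0,0} = 1
G(12) = mex{1,1,1} = 0
G(13) = mex{0,0,0} = 1
G(14) = mex{1,1,1} = 0
G(15) = mex{0,0,0} = 1
G(16) = mex{1,1,1} = 0
G(17) = mex{0,0,0} = 1
G(18) = mex{1,1,1} = 0
Heap A: G(18) = 0.
Heap B: G(8) = 0.
Combined Grundy value = 0 ⊕ 0 = 0.
A winning move leaves total XOR = 0, i.e. changes one component's Grundy value g to g ⊕ X where X is the current total.
Heap A: target g' = 0⊕0 = 0, but every legal move changes the Grundy value (mex property), so 0 moves.
Heap B: target g' = 0⊕0 = 0, but every legal move changes the Grundy value (mex property), so 0 moves.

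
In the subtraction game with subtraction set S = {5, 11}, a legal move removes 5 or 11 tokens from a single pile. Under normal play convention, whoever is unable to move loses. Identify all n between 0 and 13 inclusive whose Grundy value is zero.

G(0) = 0
G(1) = mex{} = 0
G(2) = mex{} = 0
G(3) = mex{} = 0
G(4) = mex{} = 0
G(5) = mex{0} = 1
G(6) = mex{0} = 1
G(7) = mex{0} = 1
G(8) = mex{0} = 1
G(9) = mex{0} = 1
G(10) = mex{1} = 0
G(11) = mex{1,0} = 2
G(12) = mex{1,0} = 2
G(13) = mex{1,0} = 2
P-positions are exactly the n with G(n) = 0.

0, 1, 2, 3, 4, 10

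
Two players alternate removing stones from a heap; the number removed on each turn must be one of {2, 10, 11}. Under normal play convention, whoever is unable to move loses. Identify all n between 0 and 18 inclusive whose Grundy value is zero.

n :  0  1  2  3  4  5  6  7  8  9 10 11 12 13 14 15 16 17 18
G :  0  0  1  1  0  0  1  1  0  0  1  1  2  0  3  1  2  0  3
P-positions are exactly the n with G(n) = 0.

0, 1, 4, 5, 8, 9, 13, 17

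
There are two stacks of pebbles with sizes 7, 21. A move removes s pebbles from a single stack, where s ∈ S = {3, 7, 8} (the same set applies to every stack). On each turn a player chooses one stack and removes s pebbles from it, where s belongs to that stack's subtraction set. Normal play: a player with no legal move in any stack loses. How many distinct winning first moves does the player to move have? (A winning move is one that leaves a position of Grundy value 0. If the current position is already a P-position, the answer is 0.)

All stacks use S = {3, 7, 8}:
G(0) = 0
G(1) = mex{} = 0
G(2) = mex{} = 0
G(3) = mex{0} = 1
G(4) = mex{0} = 1
G(5) = mex{0} = 1
G(6) = mex{1} = 0
G(7) = mex{1,0} = 2
G(8) = mex{1,0,0} = 2
G(9) = mex{0,0,0} = 1
G(10) = mex{2,1,0} = 3
G(11) = mex{2,1,1} = 0
G(12) = mex{1,1,1} = 0
G(13) = mex{3,0,1} = 2
G(14) = mex{0,2,0} = 1
G(15) = mex{0,2,2} = 1
G(16) = mex{2,1,2} = 0
G(17) = mex{1,3,1} = 0
G(18) = mex{1,0,3} = 2
G(19) = mex{0,0,0} = 1
G(20) = mex{0,2,0} = 1
G(21) = mex{2,1,2} = 0
Stack A: G(7) = 2.
Stack B: G(21) = 0.
Combined Grundy value = 2 ⊕ 0 = 2.
A winning move leaves total XOR = 0, i.e. changes one component's Grundy value g to g ⊕ X where X is the current total.
Stack A: need g' = 2⊕2 = 0. Options: 7−3→G=1, 7−7→G=0. Hits: 1.
Stack B: need g' = 0⊕2 = 2. Options: 21−3→G=2, 21−7→G=1, 21−8→G=2. Hits: 2.

3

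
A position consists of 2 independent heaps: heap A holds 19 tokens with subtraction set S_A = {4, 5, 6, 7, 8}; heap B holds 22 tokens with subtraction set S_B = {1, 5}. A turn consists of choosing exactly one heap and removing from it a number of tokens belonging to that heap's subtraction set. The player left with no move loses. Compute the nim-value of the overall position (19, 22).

Heap A, S = {4, 5, 6, 7, 8}:
n :  0  1  2  3  4  5  6  7  8  9 10 11 12 13 14 15 16 17 18 19
G :  0  0  0  0  1  1  1  1  2  2  2  2  0  0  0  0  1  1  1  1
G_A(19) = 1.
Heap B, S = {1, 5}:
G(0) = 0
G(1) = mex{0} = 1
G(2) = mex{1} = 0
G(3) = mex{0} = 1
G(4) = mex{1} = 0
G(5) = mex{0,0} = 1
G(6) = mex{1,1} = 0
G(7) = mex{0,0} = 1
G(8) = mex{1,1} = 0
G(9) = mex{0,0} = 1
G(10) = mex{1,1} = 0
G(11) = mex{0,0} = 1
G(12) = mex{1,1} = 0
G(13) = mex{0,0} = 1
G(14) = mex{1,1} = 0
G(15) = mex{0,0} = 1
G(16) = mex{1,1} = 0
G(17) = mex{0,0} = 1
G(18) = mex{1,1} = 0
G(19) = mex{0,0} = 1
G(20) = mex{1,1} = 0
G(21) = mex{0,0} = 1
G(22) = mex{1,1} = 0
G_B(22) = 0.
Combined Grundy value = 1 ⊕ 0 = 1.

1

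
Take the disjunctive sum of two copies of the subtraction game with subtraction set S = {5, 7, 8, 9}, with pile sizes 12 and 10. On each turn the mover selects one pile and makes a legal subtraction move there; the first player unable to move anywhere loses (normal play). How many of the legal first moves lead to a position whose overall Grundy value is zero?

All piles use S = {5, 7, 8, 9}:
G(0) = 0
G(1) = mex{} = 0
G(2) = mex{} = 0
G(3) = mex{} = 0
G(4) = mex{} = 0
G(5) = mex{0} = 1
G(6) = mex{0} = 1
G(7) = mex{0,0} = 1
G(8) = mex{0,0,0} = 1
G(9) = mex{0,0,0,0} = 1
G(10) = mex{1,0,0,0} = 2
G(11) = mex{1,0,0,0} = 2
G(12) = mex{1,1,0,0} = 2
Pile A: G(12) = 2.
Pile B: G(10) = 2.
Combined Grundy value = 2 ⊕ 2 = 0.
A winning move leaves total XOR = 0, i.e. changes one component's Grundy value g to g ⊕ X where X is the current total.
Pile A: target g' = 2⊕0 = 2, but every legal move changes the Grundy value (mex property), so 0 moves.
Pile B: target g' = 2⊕0 = 2, but every legal move changes the Grundy value (mex property), so 0 moves.

0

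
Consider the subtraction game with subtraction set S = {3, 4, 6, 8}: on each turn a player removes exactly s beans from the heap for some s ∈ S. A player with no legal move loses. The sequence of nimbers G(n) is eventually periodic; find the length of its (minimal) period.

11

G(0) = 0
G(1) = mex{} = 0
G(2) = mex{} = 0
G(3) = mex{0} = 1
G(4) = mex{0,0} = 1
G(5) = mex{0,0} = 1
G(6) = mex{1,0,0} = 2
G(7) = mex{1,1,0} = 2
G(8) = mex{1,1,0,0} = 2
G(9) = mex{2,1,1,0} = 3
G(10) = mex{2,2,1,0} = 3
G(11) = mex{2,2,1,1} = 0
G(12) = mex{3,2,2,1} = 0
G(13) = mex{3,3,2,1} = 0
G(14) = mex{0,3,2,2} = 1
G(15) = mex{0,0,3,2} = 1
G(16) = mex{0,0,3,2} = 1
G(17) = mex{1,0,0,3} = 2
G(18) = mex{1,1,0,3} = 2
G(19) = mex{1,1,0,0} = 2
G(20) = mex{2,1,1,0} = 3
G(21) = mex{2,2,1,0} = 3
G(22) = mex{2,2,1,1} = 0
G(23) = mex{3,2,2,1} = 0
G(n+11) = G(n) holds for n = 0,…,7 (a full window of length max(S) = 8), so the sequence is purely periodic with period 11.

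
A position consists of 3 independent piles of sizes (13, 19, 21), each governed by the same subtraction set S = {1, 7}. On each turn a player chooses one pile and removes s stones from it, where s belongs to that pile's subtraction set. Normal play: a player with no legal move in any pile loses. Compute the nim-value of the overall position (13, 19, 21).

All piles use S = {1, 7}:
G(0) = 0
G(1) = mex{0} = 1
G(2) = mex{1} = 0
G(3) = mex{0} = 1
G(4) = mex{1} = 0
G(5) = mex{0} = 1
G(6) = mex{1} = 0
G(7) = mex{0,0} = 1
G(8) = mex{1,1} = 0
G(9) = mex{0,0} = 1
G(10) = mex{1,1} = 0
G(11) = mex{0,0} = 1
G(12) = mex{1,1} = 0
G(13) = mex{0,0} = 1
G(14) = mex{1,1} = 0
G(15) = mex{0,0} = 1
G(16) = mex{1,1} = 0
G(17) = mex{0,0} = 1
G(18) = mex{1,1} = 0
G(19) = mex{0,0} = 1
G(20) = mex{1,1} = 0
G(21) = mex{0,0} = 1
Pile A: G(13) = 1.
Pile B: G(19) = 1.
Pile C: G(21) = 1.
Combined Grundy value = 1 ⊕ 1 ⊕ 1 = 1.

1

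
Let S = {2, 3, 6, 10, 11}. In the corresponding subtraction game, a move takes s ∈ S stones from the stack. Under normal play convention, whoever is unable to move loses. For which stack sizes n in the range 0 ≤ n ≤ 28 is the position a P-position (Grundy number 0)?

G(0) = 0
G(1) = mex{} = 0
G(2) = mex{0} = 1
G(3) = mex{0,0} = 1
G(4) = mex{1,0} = 2
G(5) = mex{1,1} = 0
G(6) = mex{2,1,0} = 3
G(7) = mex{0,2,0} = 1
G(8) = mex{3,0,1} = 2
G(9) = mex{1,3,1} = 0
G(10) = mex{2,1,2,0} = 3
G(11) = mex{0,2,0,0,0} = 1
G(12) = mex{3,0,3,1,0} = 2
G(13) = mex{1,3,1,1,1} = 0
G(14) = mex{2,1,2,2,1} = 0
G(15) = mex{0,2,0,0,2} = 1
G(16) = mex{0,0,3,3,0} = 1
G(17) = mex{1,0,1,1,3} = 2
G(18) = mex{1,1,2,2,1} = 0
G(19) = mex{2,1,0,0,2} = 3
G(20) = mex{0,2,0,3,0} = 1
G(21) = mex{3,0,1,1,3} = 2
G(22) = mex{1,3,1,2,1} = 0
G(23) = mex{2,1,2,0,2} = 3
G(24) = mex{0,2,0,0,0} = 1
G(25) = mex{3,0,3,1,0} = 2
G(26) = mex{1,3,1,1,1} = 0
G(27) = mex{2,1,2,2,1} = 0
G(28) = mex{0,2,0,0,2} = 1
P-positions are exactly the n with G(n) = 0.

0, 1, 5, 9, 13, 14, 18, 22, 26, 27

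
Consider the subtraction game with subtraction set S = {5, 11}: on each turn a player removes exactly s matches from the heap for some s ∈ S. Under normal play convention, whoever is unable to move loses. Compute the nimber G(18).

n :  0  1  2  3  4  5  6  7  8  9 10 11 12 13 14 15 16 17 18
G :  0  0  0  0  0  1  1  1  1  1  0  2  2  2  2  1  0  0  0

0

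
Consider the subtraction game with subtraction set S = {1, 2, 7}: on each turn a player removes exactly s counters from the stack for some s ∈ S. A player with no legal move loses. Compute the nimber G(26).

2

G(0) = 0
G(1) = mex{0} = 1
G(2) = mex{1,0} = 2
G(3) = mex{2,1} = 0
G(4) = mex{0,2} = 1
G(5) = mex{1,0} = 2
G(6) = mex{2,1} = 0
G(7) = mex{0,2,0} = 1
G(8) = mex{1,0,1} = 2
G(9) = mex{2,1,2} = 0
G(10) = mex{0,2,0} = 1
G(11) = mex{1,0,1} = 2
G(12) = mex{2,1,2} = 0
G(13) = mex{0,2,0} = 1
G(14) = mex{1,0,1} = 2
G(15) = mex{2,1,2} = 0
G(16) = mex{0,2,0} = 1
G(17) = mex{1,0,1} = 2
G(18) = mex{2,1,2} = 0
G(19) = mex{0,2,0} = 1
G(20) = mex{1,0,1} = 2
G(21) = mex{2,1,2} = 0
G(22) = mex{0,2,0} = 1
G(23) = mex{1,0,1} = 2
G(24) = mex{2,1,2} = 0
G(25) = mex{0,2,0} = 1
G(26) = mex{1,0,1} = 2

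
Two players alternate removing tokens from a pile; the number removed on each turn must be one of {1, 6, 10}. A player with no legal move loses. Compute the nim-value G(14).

3

G(0) = 0
G(1) = mex{0} = 1
G(2) = mex{1} = 0
G(3) = mex{0} = 1
G(4) = mex{1} = 0
G(5) = mex{0} = 1
G(6) = mex{1,0} = 2
G(7) = mex{2,1} = 0
G(8) = mex{0,0} = 1
G(9) = mex{1,1} = 0
G(10) = mex{0,0,0} = 1
G(11) = mex{1,1,1} = 0
G(12) = mex{0,2,0} = 1
G(13) = mex{1,0,1} = 2
G(14) = mex{2,1,0} = 3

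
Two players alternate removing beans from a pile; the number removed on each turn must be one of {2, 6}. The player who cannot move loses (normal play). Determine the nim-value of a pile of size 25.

0

G(0) = 0
G(1) = mex{} = 0
G(2) = mex{0} = 1
G(3) = mex{0} = 1
G(4) = mex{1} = 0
G(5) = mex{1} = 0
G(6) = mex{0,0} = 1
G(7) = mex{0,0} = 1
G(8) = mex{1,1} = 0
G(9) = mex{1,1} = 0
G(10) = mex{0,0} = 1
G(11) = mex{0,0} = 1
G(12) = mex{1,1} = 0
G(13) = mex{1,1} = 0
G(14) = mex{0,0} = 1
G(15) = mex{0,0} = 1
G(16) = mex{1,1} = 0
G(17) = mex{1,1} = 0
G(18) = mex{0,0} = 1
G(19) = mex{0,0} = 1
G(20) = mex{1,1} = 0
G(21) = mex{1,1} = 0
G(22) = mex{0,0} = 1
G(23) = mex{0,0} = 1
G(24) = mex{1,1} = 0
G(25) = mex{1,1} = 0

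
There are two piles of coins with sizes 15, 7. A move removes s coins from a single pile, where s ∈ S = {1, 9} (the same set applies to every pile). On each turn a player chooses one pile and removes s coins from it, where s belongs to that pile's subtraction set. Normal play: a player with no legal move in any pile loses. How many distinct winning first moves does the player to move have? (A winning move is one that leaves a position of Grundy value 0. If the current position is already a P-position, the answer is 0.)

0

All piles use S = {1, 9}:
n :  0  1  2  3  4  5  6  7  8  9 10 11 12 13 14 15
G :  0  1  0  1  0  1  0  1  0  1  0  1  0  1  0  1
Pile A: G(15) = 1.
Pile B: G(7) = 1.
Combined Grundy value = 1 ⊕ 1 = 0.
A winning move leaves total XOR = 0, i.e. changes one component's Grundy value g to g ⊕ X where X is the current total.
Pile A: target g' = 1⊕0 = 1, but every legal move changes the Grundy value (mex property), so 0 moves.
Pile B: target g' = 1⊕0 = 1, but every legal move changes the Grundy value (mex property), so 0 moves.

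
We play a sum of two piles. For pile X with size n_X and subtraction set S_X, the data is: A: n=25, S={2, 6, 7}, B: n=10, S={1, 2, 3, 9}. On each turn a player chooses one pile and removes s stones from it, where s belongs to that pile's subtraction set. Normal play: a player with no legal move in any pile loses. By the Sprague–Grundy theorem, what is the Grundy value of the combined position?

Pile A, S = {2, 6, 7}:
G(0) = 0
G(1) = mex{} = 0
G(2) = mex{0} = 1
G(3) = mex{0} = 1
G(4) = mex{1} = 0
G(5) = mex{1} = 0
G(6) = mex{0,0} = 1
G(7) = mex{0,0,0} = 1
G(8) = mex{1,1,0} = 2
G(9) = mex{1,1,1} = 0
G(10) = mex{2,0,1} = 3
G(11) = mex{0,0,0} = 1
G(12) = mex{3,1,0} = 2
G(13) = mex{1,1,1} = 0
G(14) = mex{2,2,1} = 0
G(15) = mex{0,0,2} = 1
G(16) = mex{0,3,0} = 1
G(17) = mex{1,1,3} = 0
G(18) = mex{1,2,1} = 0
G(19) = mex{0,0,2} = 1
G(20) = mex{0,0,0} = 1
G(21) = mex{1,1,0} = 2
G(22) = mex{1,1,1} = 0
G(23) = mex{2,0,1} = 3
G(24) = mex{0,0,0} = 1
G(25) = mex{3,1,0} = 2
G_A(25) = 2.
Pile B, S = {1, 2, 3, 9}:
G(0) = 0
G(1) = mex{0} = 1
G(2) = mex{1,0} = 2
G(3) = mex{2,1,0} = 3
G(4) = mex{3,2,1} = 0
G(5) = mex{0,3,2} = 1
G(6) = mex{1,0,3} = 2
G(7) = mex{2,1,0} = 3
G(8) = mex{3,2,1} = 0
G(9) = mex{0,3,2,0} = 1
G(10) = mex{1,0,3,1} = 2
G_B(10) = 2.
Combined Grundy value = 2 ⊕ 2 = 0.

0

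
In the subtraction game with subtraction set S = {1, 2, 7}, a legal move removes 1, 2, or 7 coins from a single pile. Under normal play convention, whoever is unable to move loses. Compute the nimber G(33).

G(0) = 0
G(1) = mex{0} = 1
G(2) = mex{1,0} = 2
G(3) = mex{2,1} = 0
G(4) = mex{0,2} = 1
G(5) = mex{1,0} = 2
G(6) = mex{2,1} = 0
G(7) = mex{0,2,0} = 1
G(8) = mex{1,0,1} = 2
G(9) = mex{2,1,2} = 0
G(10) = mex{0,2,0} = 1
G(11) = mex{1,0,1} = 2
G(12) = mex{2,1,2} = 0
G(13) = mex{0,2,0} = 1
G(14) = mex{1,0,1} = 2
G(15) = mex{2,1,2} = 0
G(16) = mex{0,2,0} = 1
G(17) = mex{1,0,1} = 2
G(18) = mex{2,1,2} = 0
G(19) = mex{0,2,0} = 1
G(20) = mex{1,0,1} = 2
G(21) = mex{2,1,2} = 0
G(22) = mex{0,2,0} = 1
G(23) = mex{1,0,1} = 2
G(24) = mex{2,1,2} = 0
G(25) = mex{0,2,0} = 1
G(26) = mex{1,0,1} = 2
G(27) = mex{2,1,2} = 0
G(28) = mex{0,2,0} = 1
G(29) = mex{1,0,1} = 2
G(30) = mex{2,1,2} = 0
G(31) = mex{0,2,0} = 1
G(32) = mex{1,0,1} = 2
G(33) = mex{2,1,2} = 0

0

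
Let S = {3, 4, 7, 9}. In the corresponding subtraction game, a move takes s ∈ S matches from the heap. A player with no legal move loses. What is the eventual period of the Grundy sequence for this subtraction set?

G(0) = 0
G(1) = mex{} = 0
G(2) = mex{} = 0
G(3) = mex{0} = 1
G(4) = mex{0,0} = 1
G(5) = mex{0,0} = 1
G(6) = mex{1,0} = 2
G(7) = mex{1,1,0} = 2
G(8) = mex{1,1,0} = 2
G(9) = mex{2,1,0,0} = 3
G(10) = mex{2,2,1,0} = 3
G(11) = mex{2,2,1,0} = 3
G(12) = mex{3,2,1,1} = 0
G(13) = mex{3,3,2,1} = 0
G(14) = mex{3,3,2,1} = 0
G(15) = mex{0,3,2,2} = 1
G(16) = mex{0,0,3,2} = 1
G(17) = mex{0,0,3,2} = 1
G(18) = mex{1,0,3,3} = 2
G(19) = mex{1,1,0,3} = 2
G(20) = mex{1,1,0,3} = 2
G(21) = mex{2,1,0,0} = 3
G(22) = mex{2,2,1,0} = 3
G(23) = mex{2,2,1,0} = 3
G(24) = mex{3,2,1,1} = 0
G(25) = mex{3,3,2,1} = 0
G(n+12) = G(n) holds for n = 0,…,8 (a full window of length max(S) = 9), so the sequence is purely periodic with period 12.

12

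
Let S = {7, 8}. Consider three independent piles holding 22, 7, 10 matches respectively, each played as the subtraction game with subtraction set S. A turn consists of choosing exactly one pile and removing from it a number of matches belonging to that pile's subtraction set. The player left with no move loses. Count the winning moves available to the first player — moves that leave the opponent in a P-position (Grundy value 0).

All piles use S = {7, 8}:
G(0) = 0
G(1) = mex{} = 0
G(2) = mex{} = 0
G(3) = mex{} = 0
G(4) = mex{} = 0
G(5) = mex{} = 0
G(6) = mex{} = 0
G(7) = mex{0} = 1
G(8) = mex{0,0} = 1
G(9) = mex{0,0} = 1
G(10) = mex{0,0} = 1
G(11) = mex{0,0} = 1
G(12) = mex{0,0} = 1
G(13) = mex{0,0} = 1
G(14) = mex{1,0} = 2
G(15) = mex{1,1} = 0
G(16) = mex{1,1} = 0
G(17) = mex{1,1} = 0
G(18) = mex{1,1} = 0
G(19) = mex{1,1} = 0
G(20) = mex{1,1} = 0
G(21) = mex{2,1} = 0
G(22) = mex{0,2} = 1
Pile A: G(22) = 1.
Pile B: G(7) = 1.
Pile C: G(10) = 1.
Combined Grundy value = 1 ⊕ 1 ⊕ 1 = 1.
A winning move leaves total XOR = 0, i.e. changes one component's Grundy value g to g ⊕ X where X is the current total.
Pile A: need g' = 1⊕1 = 0. Options: 22−7→G=0, 22−8→G=2. Hits: 1.
Pile B: need g' = 1⊕1 = 0. Options: 7−7→G=0. Hits: 1.
Pile C: need g' = 1⊕1 = 0. Options: 10−7→G=0, 10−8→G=0. Hits: 2.

4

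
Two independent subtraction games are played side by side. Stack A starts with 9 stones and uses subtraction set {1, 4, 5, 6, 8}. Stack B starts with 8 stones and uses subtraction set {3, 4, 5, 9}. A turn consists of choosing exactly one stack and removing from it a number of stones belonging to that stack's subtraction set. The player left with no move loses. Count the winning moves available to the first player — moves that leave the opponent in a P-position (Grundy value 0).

0

Stack A, S = {1, 4, 5, 6, 8}:
n : 0 1 2 3 4 5 6 7 8 9
G : 0 1 0 1 2 3 2 3 4 0
G_A(9) = 0.
Stack B, S = {3, 4, 5, 9}:
G(0) = 0
G(1) = mex{} = 0
G(2) = mex{} = 0
G(3) = mex{0} = 1
G(4) = mex{0,0} = 1
G(5) = mex{0,0,0} = 1
G(6) = mex{1,0,0} = 2
G(7) = mex{1,1,0} = 2
G(8) = mex{1,1,1} = 0
G_B(8) = 0.
Combined Grundy value = 0 ⊕ 0 = 0.
A winning move leaves total XOR = 0, i.e. changes one component's Grundy value g to g ⊕ X where X is the current total.
Stack A: target g' = 0⊕0 = 0, but every legal move changes the Grundy value (mex property), so 0 moves.
Stack B: target g' = 0⊕0 = 0, but every legal move changes the Grundy value (mex property), so 0 moves.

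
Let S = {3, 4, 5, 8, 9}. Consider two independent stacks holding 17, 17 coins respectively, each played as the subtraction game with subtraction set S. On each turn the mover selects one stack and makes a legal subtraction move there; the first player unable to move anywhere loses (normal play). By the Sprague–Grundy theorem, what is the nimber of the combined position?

All stacks use S = {3, 4, 5, 8, 9}:
G(0) = 0
G(1) = mex{} = 0
G(2) = mex{} = 0
G(3) = mex{0} = 1
G(4) = mex{0,0} = 1
G(5) = mex{0,0,0} = 1
G(6) = mex{1,0,0} = 2
G(7) = mex{1,1,0} = 2
G(8) = mex{1,1,1,0} = 2
G(9) = mex{2,1,1,0,0} = 3
G(10) = mex{2,2,1,0,0} = 3
G(11) = mex{2,2,2,1,0} = 3
G(12) = mex{3,2,2,1,1} = 0
G(13) = mex{3,3,2,1,1} = 0
G(14) = mex{3,3,3,2,1} = 0
G(15) = mex{0,3,3,2,2} = 1
G(16) = mex{0,0,3,2,2} = 1
G(17) = mex{0,0,0,3,2} = 1
Stack A: G(17) = 1.
Stack B: G(17) = 1.
Combined Grundy value = 1 ⊕ 1 = 0.

0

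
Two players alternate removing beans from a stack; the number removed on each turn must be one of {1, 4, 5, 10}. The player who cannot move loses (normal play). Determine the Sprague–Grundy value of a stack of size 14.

0

G(0) = 0
G(1) = mex{0} = 1
G(2) = mex{1} = 0
G(3) = mex{0} = 1
G(4) = mex{1,0} = 2
G(5) = mex{2,1,0} = 3
G(6) = mex{3,0,1} = 2
G(7) = mex{2,1,0} = 3
G(8) = mex{3,2,1} = 0
G(9) = mex{0,3,2} = 1
G(10) = mex{1,2,3,0} = 4
G(11) = mex{4,3,2,1} = 0
G(12) = mex{0,0,3,0} = 1
G(13) = mex{1,1,0,1} = 2
G(14) = mex{2,4,1,2} = 0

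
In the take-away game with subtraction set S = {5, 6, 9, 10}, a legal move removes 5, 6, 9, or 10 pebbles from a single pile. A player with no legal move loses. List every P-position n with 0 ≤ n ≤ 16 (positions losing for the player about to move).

0, 1, 2, 3, 4, 15, 16

n :  0  1  2  3  4  5  6  7  8  9 10 11 12 13 14 15 16
G :  0  0  0  0  0  1  1  1  1  1  2  2  2  2  2  0  0
P-positions are exactly the n with G(n) = 0.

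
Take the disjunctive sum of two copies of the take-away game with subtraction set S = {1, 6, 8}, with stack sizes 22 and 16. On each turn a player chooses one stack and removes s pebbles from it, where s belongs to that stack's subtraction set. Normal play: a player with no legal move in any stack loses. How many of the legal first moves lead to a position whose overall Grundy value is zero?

All stacks use S = {1, 6, 8}:
n :  0  1  2  3  4  5  6  7  8  9 10 11 12 13 14 15 16 17 18 19 20 21 22
G :  0  1  0  1  0  1  2  0  1  0  1  0  1  2  0  1  0  1  0  1  2  0  1
Stack A: G(22) = 1.
Stack B: G(16) = 0.
Combined Grundy value = 1 ⊕ 0 = 1.
A winning move leaves total XOR = 0, i.e. changes one component's Grundy value g to g ⊕ X where X is the current total.
Stack A: need g' = 1⊕1 = 0. Options: 22−1→G=0, 22−6→G=0, 22−8→G=0. Hits: 3.
Stack B: need g' = 0⊕1 = 1. Options: 16−1→G=1, 16−6→G=1, 16−8→G=1. Hits: 3.

6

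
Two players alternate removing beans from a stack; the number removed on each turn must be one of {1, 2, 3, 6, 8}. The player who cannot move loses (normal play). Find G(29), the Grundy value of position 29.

2

G(0) = 0
G(1) = mex{0} = 1
G(2) = mex{1,0} = 2
G(3) = mex{2,1,0} = 3
G(4) = mex{3,2,1} = 0
G(5) = mex{0,3,2} = 1
G(6) = mex{1,0,3,0} = 2
G(7) = mex{2,1,0,1} = 3
G(8) = mex{3,2,1,2,0} = 4
G(9) = mex{4,3,2,3,1} = 0
G(10) = mex{0,4,3,0,2} = 1
G(11) = mex{1,0,4,1,3} = 2
G(12) = mex{2,1,0,2,0} = 3
G(13) = mex{3,2,1,3,1} = 0
G(14) = mex{0,3,2,4,2} = 1
G(15) = mex{1,0,3,0,3} = 2
G(16) = mex{2,1,0,1,4} = 3
G(17) = mex{3,2,1,2,0} = 4
G(18) = mex{4,3,2,3,1} = 0
G(19) = mex{0,4,3,0,2} = 1
G(20) = mex{1,0,4,1,3} = 2
G(21) = mex{2,1,0,2,0} = 3
G(22) = mex{3,2,1,3,1} = 0
G(23) = mex{0,3,2,4,2} = 1
G(24) = mex{1,0,3,0,3} = 2
G(25) = mex{2,1,0,1,4} = 3
G(26) = mex{3,2,1,2,0} = 4
G(27) = mex{4,3,2,3,1} = 0
G(28) = mex{0,4,3,0,2} = 1
G(29) = mex{1,0,4,1,3} = 2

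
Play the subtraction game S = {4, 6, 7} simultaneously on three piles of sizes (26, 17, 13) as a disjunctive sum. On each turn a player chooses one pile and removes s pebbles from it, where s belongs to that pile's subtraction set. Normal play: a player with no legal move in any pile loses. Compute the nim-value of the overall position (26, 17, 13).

0

All piles use S = {4, 6, 7}:
G(0) = 0
G(1) = mex{} = 0
G(2) = mex{} = 0
G(3) = mex{} = 0
G(4) = mex{0} = 1
G(5) = mex{0} = 1
G(6) = mex{0,0} = 1
G(7) = mex{0,0,0} = 1
G(8) = mex{1,0,0} = 2
G(9) = mex{1,0,0} = 2
G(10) = mex{1,1,0} = 2
G(11) = mex{1,1,1} = 0
G(12) = mex{2,1,1} = 0
G(13) = mex{2,1,1} = 0
G(14) = mex{2,2,1} = 0
G(15) = mex{0,2,2} = 1
G(16) = mex{0,2,2} = 1
G(17) = mex{0,0,2} = 1
G(18) = mex{0,0,0} = 1
G(19) = mex{1,0,0} = 2
G(20) = mex{1,0,0} = 2
G(21) = mex{1,1,0} = 2
G(22) = mex{1,1,1} = 0
G(23) = mex{2,1,1} = 0
G(24) = mex{2,1,1} = 0
G(25) = mex{2,2,1} = 0
G(26) = mex{0,2,2} = 1
Pile A: G(26) = 1.
Pile B: G(17) = 1.
Pile C: G(13) = 0.
Combined Grundy value = 1 ⊕ 1 ⊕ 0 = 0.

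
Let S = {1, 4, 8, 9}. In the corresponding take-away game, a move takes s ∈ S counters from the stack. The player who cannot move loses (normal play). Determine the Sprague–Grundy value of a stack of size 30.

G(0) = 0
G(1) = mex{0} = 1
G(2) = mex{1} = 0
G(3) = mex{0} = 1
G(4) = mex{1,0} = 2
G(5) = mex{2,1} = 0
G(6) = mex{0,0} = 1
G(7) = mex{1,1} = 0
G(8) = mex{0,2,0} = 1
G(9) = mex{1,0,1,0} = 2
G(10) = mex{2,1,0,1} = 3
G(11) = mex{3,0,1,0} = 2
G(12) = mex{2,1,2,1} = 0
G(13) = mex{0,2,0,2} = 1
G(14) = mex{1,3,1,0} = 2
G(15) = mex{2,2,0,1} = 3
G(16) = mex{3,0,1,0} = 2
G(17) = mex{2,1,2,1} = 0
G(18) = mex{0,2,3,2} = 1
G(19) = mex{1,3,2,3} = 0
G(20) = mex{0,2,0,2} = 1
G(21) = mex{1,0,1,0} = 2
G(22) = mex{2,1,2,1} = 0
G(23) = mex{0,0,3,2} = 1
G(24) = mex{1,1,2,3} = 0
G(25) = mex{0,2,0,2} = 1
G(26) = mex{1,0,1,0} = 2
G(27) = mex{2,1,0,1} = 3
G(28) = mex{3,0,1,0} = 2
G(29) = mex{2,1,2,1} = 0
G(30) = mex{0,2,0,2} = 1

1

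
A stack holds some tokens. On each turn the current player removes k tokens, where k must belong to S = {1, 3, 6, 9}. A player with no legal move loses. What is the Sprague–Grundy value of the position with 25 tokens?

1

n :  0  1  2  3  4  5  6  7  8  9 10 11 12 13 14 15 16 17 18 19 20 21 22 23 24 25
G :  0  1  0  1  0  1  2  3  2  3  2  3  0  1  0  1  0  1  2  3  2  3  2  3  0  1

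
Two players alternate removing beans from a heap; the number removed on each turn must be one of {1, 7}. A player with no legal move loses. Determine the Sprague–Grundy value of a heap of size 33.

G(0) = 0
G(1) = mex{0} = 1
G(2) = mex{1} = 0
G(3) = mex{0} = 1
G(4) = mex{1} = 0
G(5) = mex{0} = 1
G(6) = mex{1} = 0
G(7) = mex{0,0} = 1
G(8) = mex{1,1} = 0
G(9) = mex{0,0} = 1
G(10) = mex{1,1} = 0
G(11) = mex{0,0} = 1
G(12) = mex{1,1} = 0
G(13) = mex{0,0} = 1
G(14) = mex{1,1} = 0
G(15) = mex{0,0} = 1
G(16) = mex{1,1} = 0
G(17) = mex{0,0} = 1
G(18) = mex{1,1} = 0
G(19) = mex{0,0} = 1
G(20) = mex{1,1} = 0
G(21) = mex{0,0} = 1
G(22) = mex{1,1} = 0
G(23) = mex{0,0} = 1
G(24) = mex{1,1} = 0
G(25) = mex{0,0} = 1
G(26) = mex{1,1} = 0
G(27) = mex{0,0} = 1
G(28) = mex{1,1} = 0
G(29) = mex{0,0} = 1
G(30) = mex{1,1} = 0
G(31) = mex{0,0} = 1
G(32) = mex{1,1} = 0
G(33) = mex{0,0} = 1

1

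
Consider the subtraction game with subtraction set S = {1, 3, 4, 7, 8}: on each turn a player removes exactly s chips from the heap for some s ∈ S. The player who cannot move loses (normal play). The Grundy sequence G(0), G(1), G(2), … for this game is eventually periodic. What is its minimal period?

n :  0  1  2  3  4  5  6  7  8  9 10 11 12 13 14 15 16 17 18 19 20 21 22 23
G :  0  1  0  1  2  3  2  3  4  5  4  0  1  0  1  2  3  2  3  4  5  4  0  1
G(n+11) = G(n) holds for n = 0,…,7 (a full window of length max(S) = 8), so the sequence is purely periodic with period 11.

11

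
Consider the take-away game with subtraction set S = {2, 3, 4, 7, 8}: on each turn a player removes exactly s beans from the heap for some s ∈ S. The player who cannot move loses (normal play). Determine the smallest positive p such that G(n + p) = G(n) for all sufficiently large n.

n :  0  1  2  3  4  5  6  7  8  9 10 11 12 13 14 15 16 17 18 19 20 21 22 23
G :  0  0  1  1  2  2  0  3  1  4  2  0  0  1  1  2  2  0  3  1  4  2  0  0
G(n+11) = G(n) holds for n = 0,…,7 (a full window of length max(S) = 8), so the sequence is purely periodic with period 11.

11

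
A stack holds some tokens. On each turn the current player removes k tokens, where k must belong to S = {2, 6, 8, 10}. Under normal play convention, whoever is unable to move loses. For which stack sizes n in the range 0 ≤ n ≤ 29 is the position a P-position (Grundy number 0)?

n :  0  1  2  3  4  5  6  7  8  9 10 11 12 13 14 15 16 17 18 19 20 21 22 23 24 25 26 27 28 29
G :  0  0  1  1  0  0  1  1  2  2  3  3  2  2  3  3  0  0  1  1  0  0  1  1  2  2  3  3  2  2
P-positions are exactly the n with G(n) = 0.

0, 1, 4, 5, 16, 17, 20, 21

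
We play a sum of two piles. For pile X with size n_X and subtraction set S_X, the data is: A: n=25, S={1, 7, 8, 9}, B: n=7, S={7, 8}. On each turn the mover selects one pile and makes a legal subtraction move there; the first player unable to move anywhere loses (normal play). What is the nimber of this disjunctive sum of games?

Pile A, S = {1, 7, 8, 9}:
n :  0  1  2  3  4  5  6  7  8  9 10 11 12 13 14 15 16 17 18 19 20 21 22 23 24 25
G :  0  1  0  1  0  1  0  1  2  3  2  3  2  3  2  3  0  1  0  1  0  1  0  1  2  3
G_A(25) = 3.
Pile B, S = {7, 8}:
G(0) = 0
G(1) = mex{} = 0
G(2) = mex{} = 0
G(3) = mex{} = 0
G(4) = mex{} = 0
G(5) = mex{} = 0
G(6) = mex{} = 0
G(7) = mex{0} = 1
G_B(7) = 1.
Combined Grundy value = 3 ⊕ 1 = 2.

2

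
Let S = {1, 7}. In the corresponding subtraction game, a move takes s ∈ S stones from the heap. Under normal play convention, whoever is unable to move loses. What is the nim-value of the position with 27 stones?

1

G(0) = 0
G(1) = mex{0} = 1
G(2) = mex{1} = 0
G(3) = mex{0} = 1
G(4) = mex{1} = 0
G(5) = mex{0} = 1
G(6) = mex{1} = 0
G(7) = mex{0,0} = 1
G(8) = mex{1,1} = 0
G(9) = mex{0,0} = 1
G(10) = mex{1,1} = 0
G(11) = mex{0,0} = 1
G(12) = mex{1,1} = 0
G(13) = mex{0,0} = 1
G(14) = mex{1,1} = 0
G(15) = mex{0,0} = 1
G(16) = mex{1,1} = 0
G(17) = mex{0,0} = 1
G(18) = mex{1,1} = 0
G(19) = mex{0,0} = 1
G(20) = mex{1,1} = 0
G(21) = mex{0,0} = 1
G(22) = mex{1,1} = 0
G(23) = mex{0,0} = 1
G(24) = mex{1,1} = 0
G(25) = mex{0,0} = 1
G(26) = mex{1,1} = 0
G(27) = mex{0,0} = 1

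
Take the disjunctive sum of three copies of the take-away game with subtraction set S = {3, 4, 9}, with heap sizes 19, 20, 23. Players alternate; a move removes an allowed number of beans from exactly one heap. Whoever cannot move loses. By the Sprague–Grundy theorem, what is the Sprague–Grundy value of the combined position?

All heaps use S = {3, 4, 9}:
G(0) = 0
G(1) = mex{} = 0
G(2) = mex{} = 0
G(3) = mex{0} = 1
G(4) = mex{0,0} = 1
G(5) = mex{0,0} = 1
G(6) = mex{1,0} = 2
G(7) = mex{1,1} = 0
G(8) = mex{1,1} = 0
G(9) = mex{2,1,0} = 3
G(10) = mex{0,2,0} = 1
G(11) = mex{0,0,0} = 1
G(12) = mex{3,0,1} = 2
G(13) = mex{1,3,1} = 0
G(14) = mex{1,1,1} = 0
G(15) = mex{2,1,2} = 0
G(16) = mex{0,2,0} = 1
G(17) = mex{0,0,0} = 1
G(18) = mex{0,0,3} = 1
G(19) = mex{1,0,1} = 2
G(20) = mex{1,1,1} = 0
G(21) = mex{1,1,2} = 0
G(22) = mex{2,1,0} = 3
G(23) = mex{0,2,0} = 1
Heap A: G(19) = 2.
Heap B: G(20) = 0.
Heap C: G(23) = 1.
Combined Grundy value = 2 ⊕ 0 ⊕ 1 = 3.

3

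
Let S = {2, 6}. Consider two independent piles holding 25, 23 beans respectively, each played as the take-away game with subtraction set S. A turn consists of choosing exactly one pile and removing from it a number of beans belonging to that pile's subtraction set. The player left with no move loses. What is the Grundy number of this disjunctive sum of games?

1

All piles use S = {2, 6}:
n :  0  1  2  3  4  5  6  7  8  9 10 11 12 13 14 15 16 17 18 19 20 21 22 23 24 25
G :  0  0  1  1  0  0  1  1  0  0  1  1  0  0  1  1  0  0  1  1  0  0  1  1  0  0
Pile A: G(25) = 0.
Pile B: G(23) = 1.
Combined Grundy value = 0 ⊕ 1 = 1.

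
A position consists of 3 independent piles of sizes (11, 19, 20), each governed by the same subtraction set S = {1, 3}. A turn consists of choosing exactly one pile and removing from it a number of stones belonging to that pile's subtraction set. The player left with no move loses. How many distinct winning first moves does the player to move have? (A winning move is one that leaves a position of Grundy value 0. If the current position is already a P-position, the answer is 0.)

All piles use S = {1, 3}:
G(0) = 0
G(1) = mex{0} = 1
G(2) = mex{1} = 0
G(3) = mex{0,0} = 1
G(4) = mex{1,1} = 0
G(5) = mex{0,0} = 1
G(6) = mex{1,1} = 0
G(7) = mex{0,0} = 1
G(8) = mex{1,1} = 0
G(9) = mex{0,0} = 1
G(10) = mex{1,1} = 0
G(11) = mex{0,0} = 1
G(12) = mex{1,1} = 0
G(13) = mex{0,0} = 1
G(14) = mex{1,1} = 0
G(15) = mex{0,0} = 1
G(16) = mex{1,1} = 0
G(17) = mex{0,0} = 1
G(18) = mex{1,1} = 0
G(19) = mex{0,0} = 1
G(20) = mex{1,1} = 0
Pile A: G(11) = 1.
Pile B: G(19) = 1.
Pile C: G(20) = 0.
Combined Grundy value = 1 ⊕ 1 ⊕ 0 = 0.
A winning move leaves total XOR = 0, i.e. changes one component's Grundy value g to g ⊕ X where X is the current total.
Pile A: target g' = 1⊕0 = 1, but every legal move changes the Grundy value (mex property), so 0 moves.
Pile B: target g' = 1⊕0 = 1, but every legal move changes the Grundy value (mex property), so 0 moves.
Pile C: target g' = 0⊕0 = 0, but every legal move changes the Grundy value (mex property), so 0 moves.

0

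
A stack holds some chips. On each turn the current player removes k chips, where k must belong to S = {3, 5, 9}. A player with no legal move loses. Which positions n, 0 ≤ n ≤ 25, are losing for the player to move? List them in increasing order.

0, 1, 2, 8, 12, 14, 16, 18, 20, 22, 24

G(0) = 0
G(1) = mex{} = 0
G(2) = mex{} = 0
G(3) = mex{0} = 1
G(4) = mex{0} = 1
G(5) = mex{0,0} = 1
G(6) = mex{1,0} = 2
G(7) = mex{1,0} = 2
G(8) = mex{1,1} = 0
G(9) = mex{2,1,0} = 3
G(10) = mex{2,1,0} = 3
G(11) = mex{0,2,0} = 1
G(12) = mex{3,2,1} = 0
G(13) = mex{3,0,1} = 2
G(14) = mex{1,3,1} = 0
G(15) = mex{0,3,2} = 1
G(16) = mex{2,1,2} = 0
G(17) = mex{0,0,0} = 1
G(18) = mex{1,2,3} = 0
G(19) = mex{0,0,3} = 1
G(20) = mex{1,1,1} = 0
G(21) = mex{0,0,0} = 1
G(22) = mex{1,1,2} = 0
G(23) = mex{0,0,0} = 1
G(24) = mex{1,1,1} = 0
G(25) = mex{0,0,0} = 1
P-positions are exactly the n with G(n) = 0.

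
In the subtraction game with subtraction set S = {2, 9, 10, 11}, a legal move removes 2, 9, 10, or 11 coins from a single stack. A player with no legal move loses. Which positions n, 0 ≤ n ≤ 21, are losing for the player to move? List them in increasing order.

0, 1, 4, 5, 8, 20, 21

n :  0  1  2  3  4  5  6  7  8  9 10 11 12 13 14 15 16 17 18 19 20 21
G :  0  0  1  1  0  0  1  1  0  2  1  3  2  2  3  3  2  2  3  3  0  0
P-positions are exactly the n with G(n) = 0.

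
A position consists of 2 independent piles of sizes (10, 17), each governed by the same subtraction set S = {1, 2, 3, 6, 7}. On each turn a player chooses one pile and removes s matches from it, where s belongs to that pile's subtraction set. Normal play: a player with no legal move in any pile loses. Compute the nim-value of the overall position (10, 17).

3

All piles use S = {1, 2, 3, 6, 7}:
G(0) = 0
G(1) = mex{0} = 1
G(2) = mex{1,0} = 2
G(3) = mex{2,1,0} = 3
G(4) = mex{3,2,1} = 0
G(5) = mex{0,3,2} = 1
G(6) = mex{1,0,3,0} = 2
G(7) = mex{2,1,0,1,0} = 3
G(8) = mex{3,2,1,2,1} = 0
G(9) = mex{0,3,2,3,2} = 1
G(10) = mex{1,0,3,0,3} = 2
G(11) = mex{2,1,0,1,0} = 3
G(12) = mex{3,2,1,2,1} = 0
G(13) = mex{0,3,2,3,2} = 1
G(14) = mex{1,0,3,0,3} = 2
G(15) = mex{2,1,0,1,0} = 3
G(16) = mex{3,2,1,2,1} = 0
G(17) = mex{0,3,2,3,2} = 1
Pile A: G(10) = 2.
Pile B: G(17) = 1.
Combined Grundy value = 2 ⊕ 1 = 3.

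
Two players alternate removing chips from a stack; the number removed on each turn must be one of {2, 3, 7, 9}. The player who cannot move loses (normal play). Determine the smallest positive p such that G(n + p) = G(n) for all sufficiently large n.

16

n :  0  1  2  3  4  5  6  7  8  9 10 11 12 13 14 15 16 17 18 19 20 21 22 23 24 25 26 27 28 29 30 31 32 33
G :  0  0  1  1  2  0  0  1  1  2  2  0  3  1  2  2  0  0  1  1  2  0  0  1  1  2  2  0  3  1  2  2  0  0
G(n+16) = G(n) holds for n = 0,…,8 (a full window of length max(S) = 9), so the sequence is purely periodic with period 16.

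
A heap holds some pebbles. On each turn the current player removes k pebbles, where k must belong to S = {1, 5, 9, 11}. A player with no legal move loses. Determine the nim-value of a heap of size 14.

0

n :  0  1  2  3  4  5  6  7  8  9 10 11 12 13 14
G :  0  1  0  1  0  1  0  1  0  1  0  1  0  1  0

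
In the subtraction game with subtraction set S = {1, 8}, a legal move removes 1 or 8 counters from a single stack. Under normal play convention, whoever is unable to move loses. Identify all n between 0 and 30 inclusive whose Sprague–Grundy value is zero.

0, 2, 4, 6, 9, 11, 13, 15, 18, 20, 22, 24, 27, 29

G(0) = 0
G(1) = mex{0} = 1
G(2) = mex{1} = 0
G(3) = mex{0} = 1
G(4) = mex{1} = 0
G(5) = mex{0} = 1
G(6) = mex{1} = 0
G(7) = mex{0} = 1
G(8) = mex{1,0} = 2
G(9) = mex{2,1} = 0
G(10) = mex{0,0} = 1
G(11) = mex{1,1} = 0
G(12) = mex{0,0} = 1
G(13) = mex{1,1} = 0
G(14) = mex{0,0} = 1
G(15) = mex{1,1} = 0
G(16) = mex{0,2} = 1
G(17) = mex{1,0} = 2
G(18) = mex{2,1} = 0
G(19) = mex{0,0} = 1
G(20) = mex{1,1} = 0
G(21) = mex{0,0} = 1
G(22) = mex{1,1} = 0
G(23) = mex{0,0} = 1
G(24) = mex{1,1} = 0
G(25) = mex{0,2} = 1
G(26) = mex{1,0} = 2
G(27) = mex{2,1} = 0
G(28) = mex{0,0} = 1
G(29) = mex{1,1} = 0
G(30) = mex{0,0} = 1
P-positions are exactly the n with G(n) = 0.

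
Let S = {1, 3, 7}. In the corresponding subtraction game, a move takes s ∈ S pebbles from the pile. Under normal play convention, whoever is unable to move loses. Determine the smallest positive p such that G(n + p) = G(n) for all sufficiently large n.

2

n :  0  1  2  3  4  5  6  7  8  9 10 11 12 13 14
G :  0  1  0  1  0  1  0  1  0  1  0  1  0  1  0
G(n+2) = G(n) holds for n = 0,…,6 (a full window of length max(S) = 7), so the sequence is purely periodic with period 2.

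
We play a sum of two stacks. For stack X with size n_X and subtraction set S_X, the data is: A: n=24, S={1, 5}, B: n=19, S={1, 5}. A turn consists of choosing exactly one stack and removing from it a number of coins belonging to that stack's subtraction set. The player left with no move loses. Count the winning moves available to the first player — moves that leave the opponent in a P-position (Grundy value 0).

4

Stack A, S = {1, 5}:
G(0) = 0
G(1) = mex{0} = 1
G(2) = mex{1} = 0
G(3) = mex{0} = 1
G(4) = mex{1} = 0
G(5) = mex{0,0} = 1
G(6) = mex{1,1} = 0
G(7) = mex{0,0} = 1
G(8) = mex{1,1} = 0
G(9) = mex{0,0} = 1
G(10) = mex{1,1} = 0
G(11) = mex{0,0} = 1
G(12) = mex{1,1} = 0
G(13) = mex{0,0} = 1
G(14) = mex{1,1} = 0
G(15) = mex{0,0} = 1
G(16) = mex{1,1} = 0
G(17) = mex{0,0} = 1
G(18) = mex{1,1} = 0
G(19) = mex{0,0} = 1
G(20) = mex{1,1} = 0
G(21) = mex{0,0} = 1
G(22) = mex{1,1} = 0
G(23) = mex{0,0} = 1
G(24) = mex{1,1} = 0
G_A(24) = 0.
Stack B, S = {1, 5}:
G(0) = 0
G(1) = mex{0} = 1
G(2) = mex{1} = 0
G(3) = mex{0} = 1
G(4) = mex{1} = 0
G(5) = mex{0,0} = 1
G(6) = mex{1,1} = 0
G(7) = mex{0,0} = 1
G(8) = mex{1,1} = 0
G(9) = mex{0,0} = 1
G(10) = mex{1,1} = 0
G(11) = mex{0,0} = 1
G(12) = mex{1,1} = 0
G(13) = mex{0,0} = 1
G(14) = mex{1,1} = 0
G(15) = mex{0,0} = 1
G(16) = mex{1,1} = 0
G(17) = mex{0,0} = 1
G(18) = mex{1,1} = 0
G(19) = mex{0,0} = 1
G_B(19) = 1.
Combined Grundy value = 0 ⊕ 1 = 1.
A winning move leaves total XOR = 0, i.e. changes one component's Grundy value g to g ⊕ X where X is the current total.
Stack A: need g' = 0⊕1 = 1. Options: 24−1→G=1, 24−5→G=1. Hits: 2.
Stack B: need g' = 1⊕1 = 0. Options: 19−1→G=0, 19−5→G=0. Hits: 2.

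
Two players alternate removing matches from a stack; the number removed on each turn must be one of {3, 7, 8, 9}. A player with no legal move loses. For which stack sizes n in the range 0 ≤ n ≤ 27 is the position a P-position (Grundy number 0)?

G(0) = 0
G(1) = mex{} = 0
G(2) = mex{} = 0
G(3) = mex{0} = 1
G(4) = mex{0} = 1
G(5) = mex{0} = 1
G(6) = mex{1} = 0
G(7) = mex{1,0} = 2
G(8) = mex{1,0,0} = 2
G(9) = mex{0,0,0,0} = 1
G(10) = mex{2,1,0,0} = 3
G(11) = mex{2,1,1,0} = 3
G(12) = mex{1,1,1,1} = 0
G(13) = mex{3,0,1,1} = 2
G(14) = mex{3,2,0,1} = 4
G(15) = mex{0,2,2,0} = 1
G(16) = mex{2,1,2,2} = 0
G(17) = mex{4,3,1,2} = 0
G(18) = mex{1,3,3,1} = 0
G(19) = mex{0,0,3,3} = 1
G(20) = mex{0,2,0,3} = 1
G(21) = mex{0,4,2,0} = 1
G(22) = mex{1,1,4,2} = 0
G(23) = mex{1,0,1,4} = 2
G(24) = mex{1,0,0,1} = 2
G(25) = mex{0,0,0,0} = 1
G(26) = mex{2,1,0,0} = 3
G(27) = mex{2,1,1,0} = 3
P-positions are exactly the n with G(n) = 0.

0, 1, 2, 6, 12, 16, 17, 18, 22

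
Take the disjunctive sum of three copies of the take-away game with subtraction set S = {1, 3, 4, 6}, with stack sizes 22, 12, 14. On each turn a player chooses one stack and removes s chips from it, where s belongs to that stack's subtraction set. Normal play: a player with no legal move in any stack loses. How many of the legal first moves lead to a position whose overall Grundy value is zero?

All stacks use S = {1, 3, 4, 6}:
n :  0  1  2  3  4  5  6  7  8  9 10 11 12 13 14 15 16 17 18 19 20 21 22
G :  0  1  0  1  2  3  2  0  1  0  1  2  3  2  0  1  0  1  2  3  2  0  1
Stack A: G(22) = 1.
Stack B: G(12) = 3.
Stack C: G(14) = 0.
Combined Grundy value = 1 ⊕ 3 ⊕ 0 = 2.
A winning move leaves total XOR = 0, i.e. changes one component's Grundy value g to g ⊕ X where X is the current total.
Stack A: need g' = 1⊕2 = 3. Options: 22−1→G=0, 22−3→G=3, 22−4→G=2, 22−6→G=0. Hits: 1.
Stack B: need g' = 3⊕2 = 1. Options: 12−1→G=2, 12−3→G=0, 12−4→G=1, 12−6→G=2. Hits: 1.
Stack C: need g' = 0⊕2 = 2. Options: 14−1→G=2, 14−3→G=2, 14−4→G=1, 14−6→G=1. Hits: 2.

4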